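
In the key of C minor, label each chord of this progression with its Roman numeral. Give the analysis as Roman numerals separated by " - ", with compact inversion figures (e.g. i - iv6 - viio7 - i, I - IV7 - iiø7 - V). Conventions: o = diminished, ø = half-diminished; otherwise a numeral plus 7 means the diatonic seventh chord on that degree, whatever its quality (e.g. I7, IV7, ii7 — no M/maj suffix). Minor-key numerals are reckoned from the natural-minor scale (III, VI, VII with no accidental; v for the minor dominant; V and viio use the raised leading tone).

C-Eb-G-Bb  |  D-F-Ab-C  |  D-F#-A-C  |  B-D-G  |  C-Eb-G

C-Eb-G-Bb: minor seventh chord on C = scale degree 1 → i7.
D-F-Ab-C has root D, degree 2 in C minor, so iiø7.
D-F#-A-C is the secondary dominant of V (dominant seventh chord on D): V7/V.
B-D-G has root G, degree 5 in C minor, so V6.
C-Eb-G has root C, degree 1 in C minor, so i.

i7 - iiø7 - V7/V - V6 - i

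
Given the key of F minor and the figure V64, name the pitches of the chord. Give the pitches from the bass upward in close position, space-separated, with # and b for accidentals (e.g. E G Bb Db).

In F minor, the fifth degree is C. The dominant is major (leading tone raised), so V is a major triad.
Stacking thirds from C gives C-E-G.
The figured bass 64 indicates second inversion, placing the fifth (G) in the bass: G-C-E.

G C E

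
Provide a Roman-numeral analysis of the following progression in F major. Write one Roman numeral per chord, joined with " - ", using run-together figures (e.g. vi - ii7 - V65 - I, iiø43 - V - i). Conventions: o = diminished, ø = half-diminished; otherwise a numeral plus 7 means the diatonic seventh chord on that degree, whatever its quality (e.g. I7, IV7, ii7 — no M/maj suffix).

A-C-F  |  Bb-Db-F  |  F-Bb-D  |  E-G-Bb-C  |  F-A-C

A-C-F: root F is the tonic; major triad there is I6.
Bb-Db-F: Bb with this quality isn't in the key; it's iv, borrowed from the parallel minor.
F-Bb-D has root Bb, degree 4 in F major, so IV64.
E-G-Bb-C: dominant seventh chord on C = scale degree 5 → V65.
F-A-C has root F, degree 1 in F major, so I.

I6 - iv - IV64 - V65 - I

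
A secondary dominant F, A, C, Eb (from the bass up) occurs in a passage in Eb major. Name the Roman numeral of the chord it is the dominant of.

V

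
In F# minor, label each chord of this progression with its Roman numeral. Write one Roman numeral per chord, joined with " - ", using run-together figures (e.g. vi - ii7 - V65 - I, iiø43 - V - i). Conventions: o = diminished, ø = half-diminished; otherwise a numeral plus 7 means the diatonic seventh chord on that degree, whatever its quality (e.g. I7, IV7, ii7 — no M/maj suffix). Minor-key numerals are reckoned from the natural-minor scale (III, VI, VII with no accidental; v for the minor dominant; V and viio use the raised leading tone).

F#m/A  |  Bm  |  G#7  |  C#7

i6 - iv - V7/V - V7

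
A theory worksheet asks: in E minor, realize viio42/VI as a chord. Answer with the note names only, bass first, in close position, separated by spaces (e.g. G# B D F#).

Ab B D F

viio42/VI is a secondary leading-tone chord. The target VI is C in E minor; the applied chord is rooted a semitone below, on B.
Building a fully diminished seventh chord on B gives B-D-F-Ab.
The figured bass 42 indicates third inversion, placing the seventh (Ab) in the bass: Ab-B-D-F.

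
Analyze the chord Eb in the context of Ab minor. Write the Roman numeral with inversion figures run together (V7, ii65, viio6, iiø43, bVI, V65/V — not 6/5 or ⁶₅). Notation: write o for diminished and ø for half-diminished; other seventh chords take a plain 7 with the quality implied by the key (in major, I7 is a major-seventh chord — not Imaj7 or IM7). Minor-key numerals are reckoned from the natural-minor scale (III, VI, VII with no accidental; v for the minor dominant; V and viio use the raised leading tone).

V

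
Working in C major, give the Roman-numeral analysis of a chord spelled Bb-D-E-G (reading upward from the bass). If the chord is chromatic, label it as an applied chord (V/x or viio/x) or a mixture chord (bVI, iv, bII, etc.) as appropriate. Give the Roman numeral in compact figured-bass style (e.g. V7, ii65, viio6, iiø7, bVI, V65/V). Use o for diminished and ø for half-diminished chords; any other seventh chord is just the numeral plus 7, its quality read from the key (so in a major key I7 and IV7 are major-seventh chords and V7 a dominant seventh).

viiø43/IV

The pitches E-G-Bb-D form a half-diminished seventh chord rooted on E.
E sits a half step below F (IV in C major); a diminished chord there is the applied leading-tone chord of IV.
With Bb in the bass the chord is in second inversion, so the figured bass is 43.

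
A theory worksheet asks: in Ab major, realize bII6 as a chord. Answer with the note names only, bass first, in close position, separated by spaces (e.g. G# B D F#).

Db Fb Bbb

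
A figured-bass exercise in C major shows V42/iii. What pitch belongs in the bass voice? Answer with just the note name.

A

The applied chord V42/iii is rooted on B: B-D#-F#-A.
The figure 42 means third inversion — the seventh is in the bass.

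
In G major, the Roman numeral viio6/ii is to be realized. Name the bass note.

B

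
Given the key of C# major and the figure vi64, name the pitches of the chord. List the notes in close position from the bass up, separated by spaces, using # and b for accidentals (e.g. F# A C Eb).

E# A# C#

In C# major, the sixth degree is A#, and the diatonic chord built there is a minor triad.
Stacking thirds from A# gives A#-C#-E#.
The figured bass 64 indicates second inversion, placing the fifth (E#) in the bass: E#-A#-C#.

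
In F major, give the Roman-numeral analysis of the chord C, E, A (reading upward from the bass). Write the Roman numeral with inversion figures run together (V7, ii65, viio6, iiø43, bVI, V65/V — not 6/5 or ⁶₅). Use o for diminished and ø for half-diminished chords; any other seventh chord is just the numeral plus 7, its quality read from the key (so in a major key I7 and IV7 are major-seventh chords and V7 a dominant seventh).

The pitches A-C-E form a minor triad rooted on A.
In F major, A is the mediant; the diatonic minor triad there is iii.
With C in the bass the chord is in first inversion, so the figured bass is 6.

iii6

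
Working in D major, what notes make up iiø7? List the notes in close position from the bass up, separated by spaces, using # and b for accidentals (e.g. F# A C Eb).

E G Bb D

Scale degree 2 in D major is E; here the chord built on it is altered to a half-diminished seventh chord. iiø7 is the half-diminished supertonic seventh, borrowed from the parallel minor.
So the chord is E-G-Bb-D, a half-diminished seventh chord.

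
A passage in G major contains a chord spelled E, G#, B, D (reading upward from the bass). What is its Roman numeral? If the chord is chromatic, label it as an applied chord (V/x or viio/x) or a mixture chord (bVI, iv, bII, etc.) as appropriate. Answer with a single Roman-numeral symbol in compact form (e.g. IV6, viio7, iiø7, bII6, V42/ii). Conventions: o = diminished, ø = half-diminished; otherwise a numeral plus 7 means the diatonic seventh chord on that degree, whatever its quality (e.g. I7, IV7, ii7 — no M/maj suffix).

V7/ii

Stacked in thirds the chord is E-G#-B-D: a dominant seventh chord on E.
E is not a diatonic chord root with this quality in G major, but it lies a perfect fifth above A (ii), so the chord functions as an applied dominant of ii.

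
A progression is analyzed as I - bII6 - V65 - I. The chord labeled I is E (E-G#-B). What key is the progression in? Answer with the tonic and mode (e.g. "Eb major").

I is given as E-G#-B — a major triad with root E.
If E is scale degree 1 and the mode makes that degree carry a major triad, the tonic is E and the mode is major.

E major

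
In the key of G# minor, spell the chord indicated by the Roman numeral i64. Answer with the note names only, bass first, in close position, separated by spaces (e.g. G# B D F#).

D# G# B

In G# minor, scale degree 1 is G#, and the diatonic chord built there is a minor triad.
Stacking thirds from G# gives G#-B-D#.
The figured bass 64 indicates second inversion, placing the fifth (D#) in the bass: D#-G#-B.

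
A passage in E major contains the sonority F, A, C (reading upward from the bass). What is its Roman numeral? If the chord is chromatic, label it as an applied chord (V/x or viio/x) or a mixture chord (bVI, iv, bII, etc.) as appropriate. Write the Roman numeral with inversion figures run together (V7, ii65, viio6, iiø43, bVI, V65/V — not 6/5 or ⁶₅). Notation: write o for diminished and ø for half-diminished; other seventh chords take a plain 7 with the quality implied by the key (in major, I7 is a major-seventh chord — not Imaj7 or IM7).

bII

The pitches F-A-C form a major triad rooted on F.
F is the lowered second degree of E major (diatonic 2 would be F#). This is the Neapolitan chord — a major triad on the lowered second degree.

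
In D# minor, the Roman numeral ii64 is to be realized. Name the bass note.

B#

ii in D# minor has root E#; the chord is E#-G#-B#.
The figure 64 means second inversion — the fifth is in the bass.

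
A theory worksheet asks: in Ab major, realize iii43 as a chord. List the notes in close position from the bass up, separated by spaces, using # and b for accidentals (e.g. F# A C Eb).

G Bb C Eb

The numeral's case and figure indicate a minor seventh chord. In Ab major its root, scale degree 3, is C.
Stacking thirds from C gives C-Eb-G-Bb.
The figured bass 43 indicates second inversion, placing the fifth (G) in the bass: G-Bb-C-Eb.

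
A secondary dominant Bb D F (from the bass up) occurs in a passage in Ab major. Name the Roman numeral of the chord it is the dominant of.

V

The chord is a major triad on Bb.
A dominant resolves down a perfect fifth: Bb → Eb. In Ab major, Eb is scale degree 5, i.e. V.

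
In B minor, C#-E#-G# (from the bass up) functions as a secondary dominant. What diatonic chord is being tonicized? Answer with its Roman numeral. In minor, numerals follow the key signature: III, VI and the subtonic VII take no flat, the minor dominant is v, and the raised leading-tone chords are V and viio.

V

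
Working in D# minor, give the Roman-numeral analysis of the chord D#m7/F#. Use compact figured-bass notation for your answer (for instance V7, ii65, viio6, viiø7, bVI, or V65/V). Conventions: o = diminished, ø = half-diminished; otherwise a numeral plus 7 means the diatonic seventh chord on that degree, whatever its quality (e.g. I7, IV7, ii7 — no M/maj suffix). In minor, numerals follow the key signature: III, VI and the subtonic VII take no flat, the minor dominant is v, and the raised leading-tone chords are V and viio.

i65

The pitches D#-F#-A#-C# form a minor seventh chord rooted on D#.
D# is scale degree 1 in D# minor, and a minor seventh chord on that degree is written i7.
With F# in the bass the chord is in first inversion, so the figured bass is 65.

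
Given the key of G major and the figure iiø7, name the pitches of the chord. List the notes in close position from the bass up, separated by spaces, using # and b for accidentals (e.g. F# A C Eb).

A C Eb G

iiø7 is the half-diminished supertonic seventh, borrowed from the parallel minor. In G major that root is A.
So the chord is A-C-Eb-G.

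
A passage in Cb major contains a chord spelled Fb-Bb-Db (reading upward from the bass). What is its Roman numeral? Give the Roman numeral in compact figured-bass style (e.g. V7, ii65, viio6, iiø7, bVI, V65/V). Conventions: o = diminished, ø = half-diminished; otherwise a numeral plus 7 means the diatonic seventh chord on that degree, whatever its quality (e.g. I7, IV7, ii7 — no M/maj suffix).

The pitches Bb-Db-Fb form a diminished triad rooted on Bb.
Bb is scale degree 7 in Cb major, and a diminished triad on that degree is written viio.
With Fb in the bass the chord is in second inversion, so the figured bass is 64.

viio64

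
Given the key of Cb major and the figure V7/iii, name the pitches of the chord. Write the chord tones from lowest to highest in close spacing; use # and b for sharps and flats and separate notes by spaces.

The slash means an applied dominant: we want the dominant of iii. In Cb major, iii is Eb minor, and its dominant is built on Bb.
Building a dominant seventh chord on Bb gives Bb-D-F-Ab.

Bb D F Ab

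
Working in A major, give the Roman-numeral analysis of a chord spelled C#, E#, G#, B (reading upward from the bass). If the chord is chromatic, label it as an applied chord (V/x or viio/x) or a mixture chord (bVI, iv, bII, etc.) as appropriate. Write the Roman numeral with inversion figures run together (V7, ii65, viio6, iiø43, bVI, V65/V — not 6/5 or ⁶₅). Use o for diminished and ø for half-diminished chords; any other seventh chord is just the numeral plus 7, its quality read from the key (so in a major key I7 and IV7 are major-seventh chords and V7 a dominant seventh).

V7/vi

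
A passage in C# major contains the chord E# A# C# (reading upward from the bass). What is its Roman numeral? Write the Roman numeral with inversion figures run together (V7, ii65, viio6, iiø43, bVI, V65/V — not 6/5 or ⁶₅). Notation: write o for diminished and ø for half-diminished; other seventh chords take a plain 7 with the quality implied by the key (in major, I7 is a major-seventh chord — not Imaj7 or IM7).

Stacked in thirds the chord is A#-C#-E#: a minor triad on A#.
In C# major, A# is the submediant; the diatonic minor triad there is vi.
With E# in the bass the chord is in second inversion, so the figured bass is 64.

vi64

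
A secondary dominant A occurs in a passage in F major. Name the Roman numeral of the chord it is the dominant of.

vi

The chord is a major triad on A.
A dominant resolves down a perfect fifth: A → D. In F major, D is scale degree 6, i.e. vi.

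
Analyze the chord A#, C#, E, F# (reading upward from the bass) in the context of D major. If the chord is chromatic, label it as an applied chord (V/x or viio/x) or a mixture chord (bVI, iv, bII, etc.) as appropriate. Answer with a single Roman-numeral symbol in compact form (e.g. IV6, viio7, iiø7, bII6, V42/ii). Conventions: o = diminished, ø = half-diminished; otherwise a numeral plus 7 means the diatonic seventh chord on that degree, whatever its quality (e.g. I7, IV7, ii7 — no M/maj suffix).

Stacked in thirds the chord is F#-A#-C#-E: a dominant seventh chord on F#.
F# is not a diatonic chord root with this quality in D major, but it lies a perfect fifth above B (vi), so the chord functions as an applied dominant of vi.
With A# in the bass the chord is in first inversion, so the figured bass is 65.

V65/vi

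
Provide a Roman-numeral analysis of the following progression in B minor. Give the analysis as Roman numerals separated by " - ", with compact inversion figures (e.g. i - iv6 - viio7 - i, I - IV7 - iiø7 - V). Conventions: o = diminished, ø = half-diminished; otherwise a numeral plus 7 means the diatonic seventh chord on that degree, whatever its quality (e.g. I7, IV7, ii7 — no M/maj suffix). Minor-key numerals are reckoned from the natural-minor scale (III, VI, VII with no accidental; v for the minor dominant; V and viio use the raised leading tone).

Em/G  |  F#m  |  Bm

Em/G has root E, degree 4 in B minor, so iv6.
F#m: minor triad on F# = scale degree 5 → v.
Bm: minor triad on B = scale degree 1 → i.

iv6 - v - i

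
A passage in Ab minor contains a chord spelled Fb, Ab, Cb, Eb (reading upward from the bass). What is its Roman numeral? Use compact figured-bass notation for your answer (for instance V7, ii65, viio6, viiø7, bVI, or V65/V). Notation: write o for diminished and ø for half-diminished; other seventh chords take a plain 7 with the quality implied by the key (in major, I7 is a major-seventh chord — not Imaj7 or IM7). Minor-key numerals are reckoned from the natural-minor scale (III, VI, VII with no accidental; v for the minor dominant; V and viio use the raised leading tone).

VI7

The pitches Fb-Ab-Cb-Eb form a major seventh chord rooted on Fb.
Fb is scale degree 6 in Ab minor, and a major seventh chord on that degree is written VI7.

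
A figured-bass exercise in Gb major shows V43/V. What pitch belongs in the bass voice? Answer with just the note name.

The applied chord V43/V is rooted on Ab: Ab-C-Eb-Gb.
The figure 43 means second inversion — the fifth is in the bass.

Eb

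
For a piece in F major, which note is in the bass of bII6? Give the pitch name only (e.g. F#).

bII in F major has root Gb; the chord is Gb-Bb-Db.
The figure 6 means first inversion — the third is in the bass.

Bb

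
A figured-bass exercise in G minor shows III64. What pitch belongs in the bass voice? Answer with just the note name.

F

III in G minor has root Bb; the chord is Bb-D-F.
The figure 64 means second inversion — the fifth is in the bass.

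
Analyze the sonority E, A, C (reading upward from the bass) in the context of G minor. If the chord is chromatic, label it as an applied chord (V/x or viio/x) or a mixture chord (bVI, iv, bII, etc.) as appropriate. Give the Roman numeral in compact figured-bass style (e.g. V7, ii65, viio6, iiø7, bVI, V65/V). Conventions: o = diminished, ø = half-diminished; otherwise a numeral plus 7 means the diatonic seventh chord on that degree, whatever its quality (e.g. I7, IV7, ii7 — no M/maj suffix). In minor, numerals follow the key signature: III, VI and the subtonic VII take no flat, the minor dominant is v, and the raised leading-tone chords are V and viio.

ii64

Stacked in thirds the chord is A-C-E: a minor triad on A.
A is the second degree of G minor. This is the minor supertonic, borrowed from the parallel major (the Dorian ii).
With E in the bass the chord is in second inversion, so the figured bass is 64.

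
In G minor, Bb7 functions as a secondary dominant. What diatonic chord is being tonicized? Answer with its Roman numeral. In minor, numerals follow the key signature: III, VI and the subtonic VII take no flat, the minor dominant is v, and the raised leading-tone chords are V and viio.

The chord is a dominant seventh chord on Bb.
A dominant resolves down a perfect fifth: Bb → Eb. In G minor, Eb is scale degree 6, i.e. VI.

VI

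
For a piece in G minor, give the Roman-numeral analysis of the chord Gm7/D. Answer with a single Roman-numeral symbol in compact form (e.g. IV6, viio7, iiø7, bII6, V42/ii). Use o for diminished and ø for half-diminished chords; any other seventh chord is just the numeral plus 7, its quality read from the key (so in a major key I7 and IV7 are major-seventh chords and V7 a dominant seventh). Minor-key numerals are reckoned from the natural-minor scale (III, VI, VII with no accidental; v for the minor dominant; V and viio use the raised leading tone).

i43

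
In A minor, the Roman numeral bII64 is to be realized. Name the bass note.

F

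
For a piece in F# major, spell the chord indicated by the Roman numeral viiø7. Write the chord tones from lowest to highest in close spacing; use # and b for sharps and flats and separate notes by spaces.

The numeral's case and figure indicate a half-diminished seventh chord. In F# major its root, the leading tone, is E#.
That chord is spelled E#-G#-B-D#.

E# G# B D#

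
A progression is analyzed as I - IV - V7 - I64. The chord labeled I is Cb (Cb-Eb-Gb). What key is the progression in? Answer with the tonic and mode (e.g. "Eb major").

The chord Cb is a major triad rooted on Cb; its label is I.
If Cb is scale degree 1 and the mode makes that degree carry a major triad, the tonic is Cb and the mode is major.

Cb major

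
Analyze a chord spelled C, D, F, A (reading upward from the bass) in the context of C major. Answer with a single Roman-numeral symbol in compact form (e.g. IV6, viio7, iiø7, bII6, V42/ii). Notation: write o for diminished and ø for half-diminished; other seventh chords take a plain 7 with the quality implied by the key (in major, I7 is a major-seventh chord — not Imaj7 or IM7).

ii42

The pitches D-F-A-C form a minor seventh chord rooted on D.
In C major, D is the supertonic; the diatonic minor seventh chord there is ii7.
With C in the bass the chord is in third inversion, so the figured bass is 42.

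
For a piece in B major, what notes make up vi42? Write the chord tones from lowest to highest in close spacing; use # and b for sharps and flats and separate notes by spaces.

The numeral's case and figure indicate a minor seventh chord. In B major its root, the sixth degree, is G#.
That chord is spelled G#-B-D#-F#.
With the 42 figure the chord is in third inversion; from the bass F# upward in close position it reads F#-G#-B-D#.

F# G# B D#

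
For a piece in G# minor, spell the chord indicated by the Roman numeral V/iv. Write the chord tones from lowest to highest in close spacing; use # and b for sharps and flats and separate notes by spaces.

G# B# D#

The slash means an applied dominant: we want the dominant of iv. In G# minor, iv is C# minor, and its dominant is built on G#.
Building a major triad on G# gives G#-B#-D#.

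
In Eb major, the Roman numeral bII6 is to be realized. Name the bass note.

Ab

bII in Eb major has root Fb; the chord is Fb-Ab-Cb.
The figure 6 means first inversion — the third is in the bass.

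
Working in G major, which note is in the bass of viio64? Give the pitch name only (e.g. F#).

viio in G major has root F#; the chord is F#-A-C.
The figure 64 means second inversion — the fifth is in the bass.

C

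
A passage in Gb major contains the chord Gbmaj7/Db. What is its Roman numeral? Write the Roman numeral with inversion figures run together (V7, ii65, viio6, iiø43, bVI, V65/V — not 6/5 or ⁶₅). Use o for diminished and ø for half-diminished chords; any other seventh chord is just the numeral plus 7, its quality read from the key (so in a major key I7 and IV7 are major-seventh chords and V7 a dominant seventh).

The pitches Gb-Bb-Db-F form a major seventh chord rooted on Gb.
Gb is scale degree 1 in Gb major, and a major seventh chord on that degree is written I7.
With Db in the bass the chord is in second inversion, so the figured bass is 43.

I43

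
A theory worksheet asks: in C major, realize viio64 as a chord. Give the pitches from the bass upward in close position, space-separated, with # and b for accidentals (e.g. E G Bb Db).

The numeral's case and figure indicate a diminished triad. In C major its root, the seventh degree, is B.
Stacking thirds from B gives B-D-F.
With the 64 figure the chord is in second inversion; from the bass F upward in close position it reads F-B-D.

F B D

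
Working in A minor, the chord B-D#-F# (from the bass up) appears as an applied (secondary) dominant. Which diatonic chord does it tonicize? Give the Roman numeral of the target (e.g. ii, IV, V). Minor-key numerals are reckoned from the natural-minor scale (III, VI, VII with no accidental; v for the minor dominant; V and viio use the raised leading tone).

The chord is a major triad on B.
A dominant resolves down a perfect fifth: B → E. In A minor, E is scale degree 5, i.e. V.

V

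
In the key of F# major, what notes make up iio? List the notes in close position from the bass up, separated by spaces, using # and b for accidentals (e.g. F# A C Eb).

Scale degree 2 in F# major is G#; here the chord built on it is altered to a diminished triad. iio is the diminished supertonic triad, borrowed from the parallel minor.
So the chord is G#-B-D.

G# B D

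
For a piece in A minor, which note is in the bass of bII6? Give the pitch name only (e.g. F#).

D

bII in A minor has root Bb; the chord is Bb-D-F.
The figure 6 means first inversion — the third is in the bass.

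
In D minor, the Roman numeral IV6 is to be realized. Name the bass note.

IV in D minor has root G; the chord is G-B-D.
The figure 6 means first inversion — the third is in the bass.

B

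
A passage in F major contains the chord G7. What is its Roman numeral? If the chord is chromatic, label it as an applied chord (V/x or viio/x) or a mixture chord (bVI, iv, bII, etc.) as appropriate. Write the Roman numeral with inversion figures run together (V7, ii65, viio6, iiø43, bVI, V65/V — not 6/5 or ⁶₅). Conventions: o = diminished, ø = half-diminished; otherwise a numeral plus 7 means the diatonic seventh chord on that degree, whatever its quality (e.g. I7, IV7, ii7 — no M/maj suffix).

Stacked in thirds the chord is G-B-D-F: a dominant seventh chord on G.
G is not a diatonic chord root with this quality in F major, but it lies a perfect fifth above C (V), so the chord functions as an applied dominant of V.

V7/V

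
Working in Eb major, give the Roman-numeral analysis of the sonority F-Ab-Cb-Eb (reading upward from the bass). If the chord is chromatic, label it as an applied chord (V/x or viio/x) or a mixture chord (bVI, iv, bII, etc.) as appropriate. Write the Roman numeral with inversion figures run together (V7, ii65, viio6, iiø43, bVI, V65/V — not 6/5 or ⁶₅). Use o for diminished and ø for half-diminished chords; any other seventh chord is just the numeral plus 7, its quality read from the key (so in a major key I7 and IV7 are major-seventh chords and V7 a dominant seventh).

Stacked in thirds the chord is F-Ab-Cb-Eb: a half-diminished seventh chord on F.
F is the second degree of Eb major. This is the half-diminished supertonic seventh, borrowed from the parallel minor.

iiø7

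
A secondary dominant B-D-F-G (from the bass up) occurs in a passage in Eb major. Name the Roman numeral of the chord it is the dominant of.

vi

The chord is a dominant seventh chord on G.
A dominant resolves down a perfect fifth: G → C. In Eb major, C is scale degree 6, i.e. vi.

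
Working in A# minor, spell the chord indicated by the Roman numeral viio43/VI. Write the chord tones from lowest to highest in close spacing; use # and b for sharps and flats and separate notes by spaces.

B D E# G#

The slash marks an applied leading-tone chord: viio of VI. In A# minor, VI is F#, so the leading tone to it is E#, a half step below.
Building a fully diminished seventh chord on E# gives E#-G#-B-D.
With the 43 figure the chord is in second inversion; from the bass B upward in close position it reads B-D-E#-G#.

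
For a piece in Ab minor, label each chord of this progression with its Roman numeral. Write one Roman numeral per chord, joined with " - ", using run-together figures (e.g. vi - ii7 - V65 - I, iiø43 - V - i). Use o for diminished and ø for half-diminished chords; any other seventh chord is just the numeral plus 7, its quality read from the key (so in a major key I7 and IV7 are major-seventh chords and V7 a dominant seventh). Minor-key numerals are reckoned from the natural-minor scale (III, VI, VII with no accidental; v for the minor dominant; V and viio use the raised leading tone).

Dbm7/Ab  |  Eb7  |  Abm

Dbm7/Ab: root Db is the subdominant; minor seventh chord there is iv43.
Eb7: dominant seventh chord on Eb = scale degree 5 → V7.
Abm has root Ab, degree 1 in Ab minor, so i.

iv43 - V7 - i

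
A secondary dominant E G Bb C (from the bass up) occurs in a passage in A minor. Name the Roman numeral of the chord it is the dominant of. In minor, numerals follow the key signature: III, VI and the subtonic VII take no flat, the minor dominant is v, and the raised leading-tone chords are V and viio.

The chord is a dominant seventh chord on C.
A dominant resolves down a perfect fifth: C → F. In A minor, F is scale degree 6, i.e. VI.

VI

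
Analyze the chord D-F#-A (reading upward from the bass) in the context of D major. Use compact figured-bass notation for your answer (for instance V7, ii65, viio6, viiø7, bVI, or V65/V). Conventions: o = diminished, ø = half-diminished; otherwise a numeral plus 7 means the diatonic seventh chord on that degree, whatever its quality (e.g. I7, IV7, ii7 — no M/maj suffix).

Stacked in thirds the chord is D-F#-A: a major triad on D.
D is scale degree 1 in D major, and a major triad on that degree is written I.

I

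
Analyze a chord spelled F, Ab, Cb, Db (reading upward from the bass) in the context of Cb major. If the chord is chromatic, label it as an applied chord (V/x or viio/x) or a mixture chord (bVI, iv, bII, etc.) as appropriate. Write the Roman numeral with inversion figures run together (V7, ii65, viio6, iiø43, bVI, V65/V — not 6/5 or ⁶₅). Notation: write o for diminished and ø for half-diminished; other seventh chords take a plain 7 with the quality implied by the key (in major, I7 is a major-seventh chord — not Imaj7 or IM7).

V65/V

The pitches Db-F-Ab-Cb form a dominant seventh chord rooted on Db.
Db is not a diatonic chord root with this quality in Cb major, but it lies a perfect fifth above Gb (V), so the chord functions as an applied dominant of V.
With F in the bass the chord is in first inversion, so the figured bass is 65.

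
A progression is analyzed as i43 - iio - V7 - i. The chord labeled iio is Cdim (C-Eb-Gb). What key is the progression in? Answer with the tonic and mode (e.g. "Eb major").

Bb minor

iio is given as C-Eb-Gb — a diminished triad with root C.
If C is scale degree 2 and the mode makes that degree carry a diminished triad, the tonic is Bb and the mode is minor.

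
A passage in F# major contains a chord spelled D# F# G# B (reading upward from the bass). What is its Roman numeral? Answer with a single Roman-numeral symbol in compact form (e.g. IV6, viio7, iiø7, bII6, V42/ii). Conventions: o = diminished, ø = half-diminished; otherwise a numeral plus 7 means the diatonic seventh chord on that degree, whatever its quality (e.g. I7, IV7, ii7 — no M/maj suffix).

Stacked in thirds the chord is G#-B-D#-F#: a minor seventh chord on G#.
In F# major, G# is the supertonic; the diatonic minor seventh chord there is ii7.
With D# in the bass the chord is in second inversion, so the figured bass is 43.

ii43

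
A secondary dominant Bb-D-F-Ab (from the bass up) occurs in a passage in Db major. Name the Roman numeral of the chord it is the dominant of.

ii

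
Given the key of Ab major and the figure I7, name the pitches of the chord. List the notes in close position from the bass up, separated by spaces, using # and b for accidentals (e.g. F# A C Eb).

Ab C Eb G

In Ab major, the tonic is Ab, and the diatonic chord built there is a major seventh chord.
That chord is spelled Ab-C-Eb-G.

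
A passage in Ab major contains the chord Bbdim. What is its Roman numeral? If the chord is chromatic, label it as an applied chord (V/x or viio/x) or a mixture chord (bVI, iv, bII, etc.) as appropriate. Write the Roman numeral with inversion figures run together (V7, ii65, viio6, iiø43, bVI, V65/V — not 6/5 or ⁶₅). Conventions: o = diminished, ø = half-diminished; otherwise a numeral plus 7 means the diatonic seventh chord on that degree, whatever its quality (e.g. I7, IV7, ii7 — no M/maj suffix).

iio

Stacked in thirds the chord is Bb-Db-Fb: a diminished triad on Bb.
Bb is the second degree of Ab major. This is the diminished supertonic triad, borrowed from the parallel minor.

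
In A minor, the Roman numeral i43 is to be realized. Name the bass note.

E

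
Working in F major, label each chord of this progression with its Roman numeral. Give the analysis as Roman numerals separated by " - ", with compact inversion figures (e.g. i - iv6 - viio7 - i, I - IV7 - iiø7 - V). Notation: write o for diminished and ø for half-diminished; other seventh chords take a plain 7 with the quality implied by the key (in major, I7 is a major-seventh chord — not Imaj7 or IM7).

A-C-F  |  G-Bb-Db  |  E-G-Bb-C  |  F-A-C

A-C-F: major triad on F = scale degree 1 → I6.
G-Bb-Db is non-diatonic — iio, a mixture chord from F minor.
E-G-Bb-C: root C is the dominant; dominant seventh chord there is V65.
F-A-C: root F is the tonic; major triad there is I.

I6 - iio - V65 - I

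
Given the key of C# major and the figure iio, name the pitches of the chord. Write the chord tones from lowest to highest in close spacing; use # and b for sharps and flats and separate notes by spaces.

Scale degree 2 in C# major is D#; here the chord built on it is altered to a diminished triad. iio is the diminished supertonic triad, borrowed from the parallel minor.
So the chord is D#-F#-A, a diminished triad.

D# F# A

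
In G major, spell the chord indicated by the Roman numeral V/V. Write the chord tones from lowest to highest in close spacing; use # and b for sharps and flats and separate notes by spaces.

A C# E

The slash means an applied dominant: we want the dominant of V. In G major, V is D major, and its dominant is built on A.
Building a major triad on A gives A-C#-E.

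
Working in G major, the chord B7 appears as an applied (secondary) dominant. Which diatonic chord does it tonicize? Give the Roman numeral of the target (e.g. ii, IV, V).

vi

The chord is a dominant seventh chord on B.
A dominant resolves down a perfect fifth: B → E. In G major, E is scale degree 6, i.e. vi.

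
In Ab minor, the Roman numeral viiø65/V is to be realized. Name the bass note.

The applied chord viiø65/V is rooted on D: D-F-Ab-C.
The figure 65 means first inversion — the third is in the bass.

F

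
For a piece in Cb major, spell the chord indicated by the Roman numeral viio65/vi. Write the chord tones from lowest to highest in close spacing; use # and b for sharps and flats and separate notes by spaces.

Bb Db Fb G

The slash marks an applied leading-tone chord: viio of vi. In Cb major, vi is Ab, so the leading tone to it is G, a half step below.
Building a fully diminished seventh chord on G gives G-Bb-Db-Fb.
With the 65 figure the chord is in first inversion; from the bass Bb upward in close position it reads Bb-Db-Fb-G.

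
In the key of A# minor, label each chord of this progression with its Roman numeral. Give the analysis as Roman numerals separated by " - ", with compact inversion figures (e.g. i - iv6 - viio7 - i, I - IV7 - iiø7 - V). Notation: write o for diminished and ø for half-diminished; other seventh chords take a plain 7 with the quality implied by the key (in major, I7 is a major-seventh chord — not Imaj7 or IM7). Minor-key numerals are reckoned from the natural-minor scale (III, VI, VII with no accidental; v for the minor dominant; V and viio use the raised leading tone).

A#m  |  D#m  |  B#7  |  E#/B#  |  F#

A#m: minor triad on A# = scale degree 1 → i.
D#m: root D# is the subdominant; minor triad there is iv.
B#7: a dominant seventh chord on B#, the applied dominant of V → V7/V.
E#/B#: root E# is the dominant; major triad there is V64.
F#: root F# is the submediant; major triad there is VI.

i - iv - V7/V - V64 - VI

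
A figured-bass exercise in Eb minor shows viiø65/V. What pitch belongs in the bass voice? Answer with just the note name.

C

The applied chord viiø65/V is rooted on A: A-C-Eb-G.
The figure 65 means first inversion — the third is in the bass.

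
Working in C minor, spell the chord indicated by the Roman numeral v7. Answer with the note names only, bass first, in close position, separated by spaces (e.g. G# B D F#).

G Bb D F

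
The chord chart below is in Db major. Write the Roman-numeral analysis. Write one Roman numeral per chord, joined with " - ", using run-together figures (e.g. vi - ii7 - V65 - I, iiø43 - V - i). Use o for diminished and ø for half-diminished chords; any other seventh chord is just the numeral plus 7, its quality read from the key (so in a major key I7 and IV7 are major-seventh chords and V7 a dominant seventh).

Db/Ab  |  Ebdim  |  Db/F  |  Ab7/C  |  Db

Db/Ab: root Db is the tonic; major triad there is I64.
Ebdim is non-diatonic — iio, a mixture chord from Db minor.
Db/F: major triad on Db = scale degree 1 → I6.
Ab7/C: root Ab is the dominant; dominant seventh chord there is V65.
Db: major triad on Db = scale degree 1 → I.

I64 - iio - I6 - V65 - I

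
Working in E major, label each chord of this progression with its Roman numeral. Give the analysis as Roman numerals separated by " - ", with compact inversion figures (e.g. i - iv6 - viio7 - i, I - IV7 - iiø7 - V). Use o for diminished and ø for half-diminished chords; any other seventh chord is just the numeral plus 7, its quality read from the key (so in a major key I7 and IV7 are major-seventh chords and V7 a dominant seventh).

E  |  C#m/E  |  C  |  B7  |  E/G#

E has root E, degree 1 in E major, so I.
C#m/E has root C#, degree 6 in E major, so vi6.
C: C with this quality isn't in the key; it's bVI, borrowed from the parallel minor.
B7: root B is the dominant; dominant seventh chord there is V7.
E/G#: root E is the tonic; major triad there is I6.

I - vi6 - bVI - V7 - I6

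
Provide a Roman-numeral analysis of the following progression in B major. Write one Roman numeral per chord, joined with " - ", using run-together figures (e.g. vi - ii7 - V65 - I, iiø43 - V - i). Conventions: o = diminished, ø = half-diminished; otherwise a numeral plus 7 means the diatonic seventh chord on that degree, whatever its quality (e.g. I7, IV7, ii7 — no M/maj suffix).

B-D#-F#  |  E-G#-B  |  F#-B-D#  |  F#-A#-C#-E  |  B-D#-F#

I - IV - I64 - V7 - I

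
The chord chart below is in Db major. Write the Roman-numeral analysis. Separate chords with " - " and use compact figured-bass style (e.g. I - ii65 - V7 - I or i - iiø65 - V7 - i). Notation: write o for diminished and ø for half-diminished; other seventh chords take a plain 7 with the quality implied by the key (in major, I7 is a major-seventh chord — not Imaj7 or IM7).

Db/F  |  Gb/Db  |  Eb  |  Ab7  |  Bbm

I6 - IV64 - V/V - V7 - vi

Db/F: major triad on Db = scale degree 1 → I6.
Gb/Db has root Gb, degree 4 in Db major, so IV64.
Eb: a major triad on Eb, the applied dominant of V → V/V.
Ab7: root Ab is the dominant; dominant seventh chord there is V7.
Bbm: root Bb is the submediant; minor triad there is vi.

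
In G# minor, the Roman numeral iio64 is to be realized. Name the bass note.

iio in G# minor has root A#; the chord is A#-C#-E.
The figure 64 means second inversion — the fifth is in the bass.

E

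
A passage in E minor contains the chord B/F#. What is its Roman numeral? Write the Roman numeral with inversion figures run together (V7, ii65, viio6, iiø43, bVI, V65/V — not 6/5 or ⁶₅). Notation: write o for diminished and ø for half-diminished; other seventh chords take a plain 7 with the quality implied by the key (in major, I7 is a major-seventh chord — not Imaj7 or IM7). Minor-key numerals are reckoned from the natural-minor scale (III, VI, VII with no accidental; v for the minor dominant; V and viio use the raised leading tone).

The pitches B-D#-F# form a major triad rooted on B.
In E minor, B is the dominant; the diatonic major triad there is V.
With F# in the bass the chord is in second inversion, so the figured bass is 64.

V64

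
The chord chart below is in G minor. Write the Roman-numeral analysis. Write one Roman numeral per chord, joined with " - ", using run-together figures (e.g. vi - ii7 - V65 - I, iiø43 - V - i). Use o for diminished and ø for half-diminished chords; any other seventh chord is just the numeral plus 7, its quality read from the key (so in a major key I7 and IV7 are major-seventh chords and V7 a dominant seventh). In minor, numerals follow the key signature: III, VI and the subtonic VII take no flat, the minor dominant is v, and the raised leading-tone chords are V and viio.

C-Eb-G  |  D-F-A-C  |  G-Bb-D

C-Eb-G: minor triad on C = scale degree 4 → iv.
D-F-A-C has root D, degree 5 in G minor, so v7.
G-Bb-D: minor triad on G = scale degree 1 → i.

iv - v7 - i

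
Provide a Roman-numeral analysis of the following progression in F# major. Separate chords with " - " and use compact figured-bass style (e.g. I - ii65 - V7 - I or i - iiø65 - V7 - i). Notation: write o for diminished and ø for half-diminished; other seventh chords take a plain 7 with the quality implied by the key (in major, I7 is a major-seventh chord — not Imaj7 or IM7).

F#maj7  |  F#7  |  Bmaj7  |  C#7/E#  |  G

I7 - V7/IV - IV7 - V65 - bII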